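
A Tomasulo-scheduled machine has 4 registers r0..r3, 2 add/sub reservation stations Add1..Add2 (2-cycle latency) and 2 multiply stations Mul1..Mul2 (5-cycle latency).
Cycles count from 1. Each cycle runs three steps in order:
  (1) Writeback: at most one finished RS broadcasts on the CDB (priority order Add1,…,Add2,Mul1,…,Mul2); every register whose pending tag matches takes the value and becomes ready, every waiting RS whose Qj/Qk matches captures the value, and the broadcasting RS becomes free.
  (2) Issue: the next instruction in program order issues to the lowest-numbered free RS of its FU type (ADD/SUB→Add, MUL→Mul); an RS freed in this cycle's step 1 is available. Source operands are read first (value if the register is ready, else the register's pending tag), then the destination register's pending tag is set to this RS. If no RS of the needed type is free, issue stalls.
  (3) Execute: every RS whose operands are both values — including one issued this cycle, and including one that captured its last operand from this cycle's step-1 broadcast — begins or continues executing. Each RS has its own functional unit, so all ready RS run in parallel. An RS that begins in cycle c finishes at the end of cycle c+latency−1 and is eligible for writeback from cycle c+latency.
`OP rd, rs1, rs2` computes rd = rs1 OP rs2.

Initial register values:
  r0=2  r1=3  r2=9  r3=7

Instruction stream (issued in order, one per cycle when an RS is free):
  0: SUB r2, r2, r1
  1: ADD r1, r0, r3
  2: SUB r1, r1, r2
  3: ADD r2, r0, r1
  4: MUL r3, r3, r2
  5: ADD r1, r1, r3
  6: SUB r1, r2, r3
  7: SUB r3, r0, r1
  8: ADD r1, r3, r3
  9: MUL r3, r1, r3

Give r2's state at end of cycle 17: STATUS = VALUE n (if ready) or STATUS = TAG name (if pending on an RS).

cycle 1: issue SUB r2<-Add1 // r0:2,r1:3,r2:Add1,r3:7
cycle 2: issue ADD r1<-Add2 // r0:2,r1:Add2,r2:Add1,r3:7
cycle 3: CDB Add1=6; issue SUB r1<-Add1 // r0:2,r1:Add1,r2:6,r3:7
cycle 4: CDB Add2=9; issue ADD r2<-Add2 // r0:2,r1:Add1,r2:Add2,r3:7
cycle 5: issue MUL r3<-Mul1 // r0:2,r1:Add1,r2:Add2,r3:Mul1
cycle 6: CDB Add1=3; issue ADD r1<-Add1 // r0:2,r1:Add1,r2:Add2,r3:Mul1
cycle 7: stall // r0:2,r1:Add1,r2:Add2,r3:Mul1
cycle 8: CDB Add2=5; issue SUB r1<-Add2 // r0:2,r1:Add2,r2:5,r3:Mul1
cycle 9: stall // r0:2,r1:Add2,r2:5,r3:Mul1
cycle 10: stall // r0:2,r1:Add2,r2:5,r3:Mul1
cycle 11: stall // r0:2,r1:Add2,r2:5,r3:Mul1
cycle 12: stall // r0:2,r1:Add2,r2:5,r3:Mul1
cycle 13: CDB Mul1=35; stall // r0:2,r1:Add2,r2:5,r3:35
cycle 14: stall // r0:2,r1:Add2,r2:5,r3:35
cycle 15: CDB Add1=38; issue SUB r3<-Add1 // r0:2,r1:Add2,r2:5,r3:Add1
cycle 16: CDB Add2=-30; issue ADD r1<-Add2 // r0:2,r1:Add2,r2:5,r3:Add1
cycle 17: issue MUL r3<-Mul1 // r0:2,r1:Add2,r2:5,r3:Mul1

STATUS = VALUE 5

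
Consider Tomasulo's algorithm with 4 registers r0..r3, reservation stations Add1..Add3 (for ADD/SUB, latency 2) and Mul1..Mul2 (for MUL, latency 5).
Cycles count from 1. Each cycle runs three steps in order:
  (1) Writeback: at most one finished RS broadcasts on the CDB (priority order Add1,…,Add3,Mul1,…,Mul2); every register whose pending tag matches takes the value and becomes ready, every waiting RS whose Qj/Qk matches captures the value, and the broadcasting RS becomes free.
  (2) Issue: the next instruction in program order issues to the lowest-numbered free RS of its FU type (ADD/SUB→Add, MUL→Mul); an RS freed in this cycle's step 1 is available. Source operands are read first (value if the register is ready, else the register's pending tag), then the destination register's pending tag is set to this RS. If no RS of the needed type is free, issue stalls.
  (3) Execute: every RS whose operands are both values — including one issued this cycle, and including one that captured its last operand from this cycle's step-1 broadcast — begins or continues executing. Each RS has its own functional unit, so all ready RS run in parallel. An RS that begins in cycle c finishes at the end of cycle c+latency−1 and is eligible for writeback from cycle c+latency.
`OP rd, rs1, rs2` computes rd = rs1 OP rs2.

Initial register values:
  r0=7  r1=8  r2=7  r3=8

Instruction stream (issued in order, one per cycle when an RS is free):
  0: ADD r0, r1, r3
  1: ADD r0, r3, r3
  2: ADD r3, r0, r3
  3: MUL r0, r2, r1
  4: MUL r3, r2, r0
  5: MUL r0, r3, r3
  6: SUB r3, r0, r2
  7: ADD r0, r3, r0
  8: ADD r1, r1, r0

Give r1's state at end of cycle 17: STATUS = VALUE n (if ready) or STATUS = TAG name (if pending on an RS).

cycle 1: issue ADD r0<-Add1 // r0:Add1,r1:8,r2:7,r3:8
cycle 2: issue ADD r0<-Add2 // r0:Add2,r1:8,r2:7,r3:8
cycle 3: CDB Add1=16; issue ADD r3<-Add1 // r0:Add2,r1:8,r2:7,r3:Add1
cycle 4: CDB Add2=16; issue MUL r0<-Mul1 // r0:Mul1,r1:8,r2:7,r3:Add1
cycle 5: issue MUL r3<-Mul2 // r0:Mul1,r1:8,r2:7,r3:Mul2
cycle 6: CDB Add1=24; stall // r0:Mul1,r1:8,r2:7,r3:Mul2
cycle 7: stall // r0:Mul1,r1:8,r2:7,r3:Mul2
cycle 8: stall // r0:Mul1,r1:8,r2:7,r3:Mul2
cycle 9: CDB Mul1=56; issue MUL r0<-Mul1 // r0:Mul1,r1:8,r2:7,r3:Mul2
cycle 10: issue SUB r3<-Add1 // r0:Mul1,r1:8,r2:7,r3:Add1
cycle 11: issue ADD r0<-Add2 // r0:Add2,r1:8,r2:7,r3:Add1
cycle 12: issue ADD r1<-Add3 // r0:Add2,r1:Add3,r2:7,r3:Add1
cycle 13: - // r0:Add2,r1:Add3,r2:7,r3:Add1
cycle 14: CDB Mul2=392 // r0:Add2,r1:Add3,r2:7,r3:Add1
cycle 15: - // r0:Add2,r1:Add3,r2:7,r3:Add1
cycle 16: - // r0:Add2,r1:Add3,r2:7,r3:Add1
cycle 17: - // r0:Add2,r1:Add3,r2:7,r3:Add1

STATUS = TAG Add3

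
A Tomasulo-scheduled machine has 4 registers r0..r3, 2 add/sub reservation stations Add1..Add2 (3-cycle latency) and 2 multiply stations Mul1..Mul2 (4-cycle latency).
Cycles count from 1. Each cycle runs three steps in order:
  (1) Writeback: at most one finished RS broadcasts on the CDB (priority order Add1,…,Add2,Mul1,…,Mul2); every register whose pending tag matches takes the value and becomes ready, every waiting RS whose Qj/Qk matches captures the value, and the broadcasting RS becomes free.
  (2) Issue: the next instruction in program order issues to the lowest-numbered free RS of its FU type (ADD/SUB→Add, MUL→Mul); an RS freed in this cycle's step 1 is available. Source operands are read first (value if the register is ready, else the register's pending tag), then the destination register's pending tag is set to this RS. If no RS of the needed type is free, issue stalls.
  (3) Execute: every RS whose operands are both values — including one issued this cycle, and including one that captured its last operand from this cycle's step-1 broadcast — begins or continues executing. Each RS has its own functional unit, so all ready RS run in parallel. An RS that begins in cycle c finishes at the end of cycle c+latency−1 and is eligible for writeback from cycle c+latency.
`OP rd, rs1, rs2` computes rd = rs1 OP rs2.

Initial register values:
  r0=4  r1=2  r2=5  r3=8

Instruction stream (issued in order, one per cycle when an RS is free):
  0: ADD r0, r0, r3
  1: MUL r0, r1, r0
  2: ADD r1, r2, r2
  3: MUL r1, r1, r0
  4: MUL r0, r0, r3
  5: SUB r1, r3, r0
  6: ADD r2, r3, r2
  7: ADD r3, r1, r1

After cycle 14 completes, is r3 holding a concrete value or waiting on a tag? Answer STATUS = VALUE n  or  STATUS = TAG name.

STATUS = TAG Add2

  c1: issue ADD r0<-Add1  regs: r0:Add1,r1:2,r2:5,r3:8
  c2: issue MUL r0<-Mul1  regs: r0:Mul1,r1:2,r2:5,r3:8
  c3: issue ADD r1<-Add2  regs: r0:Mul1,r1:Add2,r2:5,r3:8
  c4: CDB Add1=12; issue MUL r1<-Mul2  regs: r0:Mul1,r1:Mul2,r2:5,r3:8
  c5: stall  regs: r0:Mul1,r1:Mul2,r2:5,r3:8
  c6: CDB Add2=10; stall  regs: r0:Mul1,r1:Mul2,r2:5,r3:8
  c7: stall  regs: r0:Mul1,r1:Mul2,r2:5,r3:8
  c8: CDB Mul1=24; issue MUL r0<-Mul1  regs: r0:Mul1,r1:Mul2,r2:5,r3:8
  c9: issue SUB r1<-Add1  regs: r0:Mul1,r1:Add1,r2:5,r3:8
  c10: issue ADD r2<-Add2  regs: r0:Mul1,r1:Add1,r2:Add2,r3:8
  c11: stall  regs: r0:Mul1,r1:Add1,r2:Add2,r3:8
  c12: CDB Mul1=192; stall  regs: r0:192,r1:Add1,r2:Add2,r3:8
  c13: CDB Add2=13; issue ADD r3<-Add2  regs: r0:192,r1:Add1,r2:13,r3:Add2
  c14: CDB Mul2=240  regs: r0:192,r1:Add1,r2:13,r3:Add2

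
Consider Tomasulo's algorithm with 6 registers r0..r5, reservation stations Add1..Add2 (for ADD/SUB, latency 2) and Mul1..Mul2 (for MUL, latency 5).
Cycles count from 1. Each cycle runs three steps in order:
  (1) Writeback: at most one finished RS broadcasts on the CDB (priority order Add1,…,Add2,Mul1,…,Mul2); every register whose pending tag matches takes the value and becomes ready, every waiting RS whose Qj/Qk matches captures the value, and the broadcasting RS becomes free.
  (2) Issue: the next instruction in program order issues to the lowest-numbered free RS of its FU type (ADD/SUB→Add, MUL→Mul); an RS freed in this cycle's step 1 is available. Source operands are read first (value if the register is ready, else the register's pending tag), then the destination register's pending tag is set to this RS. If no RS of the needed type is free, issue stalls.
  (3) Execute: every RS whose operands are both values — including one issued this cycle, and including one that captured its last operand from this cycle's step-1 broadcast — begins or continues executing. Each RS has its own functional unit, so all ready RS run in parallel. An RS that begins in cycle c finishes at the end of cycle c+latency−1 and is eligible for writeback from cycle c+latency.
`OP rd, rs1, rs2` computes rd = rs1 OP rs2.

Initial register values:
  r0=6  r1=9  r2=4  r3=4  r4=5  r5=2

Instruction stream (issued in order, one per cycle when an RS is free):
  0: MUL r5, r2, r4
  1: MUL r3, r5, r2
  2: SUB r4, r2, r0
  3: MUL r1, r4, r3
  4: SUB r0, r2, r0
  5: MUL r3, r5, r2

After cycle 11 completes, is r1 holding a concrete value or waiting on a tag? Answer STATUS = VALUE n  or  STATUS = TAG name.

STATUS = TAG Mul1

  c1: issue MUL r5<-Mul1  regs: r0:6,r1:9,r2:4,r3:4,r4:5,r5:Mul1
  c2: issue MUL r3<-Mul2  regs: r0:6,r1:9,r2:4,r3:Mul2,r4:5,r5:Mul1
  c3: issue SUB r4<-Add1  regs: r0:6,r1:9,r2:4,r3:Mul2,r4:Add1,r5:Mul1
  c4: stall  regs: r0:6,r1:9,r2:4,r3:Mul2,r4:Add1,r5:Mul1
  c5: CDB Add1=-2; stall  regs: r0:6,r1:9,r2:4,r3:Mul2,r4:-2,r5:Mul1
  c6: CDB Mul1=20; issue MUL r1<-Mul1  regs: r0:6,r1:Mul1,r2:4,r3:Mul2,r4:-2,r5:20
  c7: issue SUB r0<-Add1  regs: r0:Add1,r1:Mul1,r2:4,r3:Mul2,r4:-2,r5:20
  c8: stall  regs: r0:Add1,r1:Mul1,r2:4,r3:Mul2,r4:-2,r5:20
  c9: CDB Add1=-2; stall  regs: r0:-2,r1:Mul1,r2:4,r3:Mul2,r4:-2,r5:20
  c10: stall  regs: r0:-2,r1:Mul1,r2:4,r3:Mul2,r4:-2,r5:20
  c11: CDB Mul2=80; issue MUL r3<-Mul2  regs: r0:-2,r1:Mul1,r2:4,r3:Mul2,r4:-2,r5:20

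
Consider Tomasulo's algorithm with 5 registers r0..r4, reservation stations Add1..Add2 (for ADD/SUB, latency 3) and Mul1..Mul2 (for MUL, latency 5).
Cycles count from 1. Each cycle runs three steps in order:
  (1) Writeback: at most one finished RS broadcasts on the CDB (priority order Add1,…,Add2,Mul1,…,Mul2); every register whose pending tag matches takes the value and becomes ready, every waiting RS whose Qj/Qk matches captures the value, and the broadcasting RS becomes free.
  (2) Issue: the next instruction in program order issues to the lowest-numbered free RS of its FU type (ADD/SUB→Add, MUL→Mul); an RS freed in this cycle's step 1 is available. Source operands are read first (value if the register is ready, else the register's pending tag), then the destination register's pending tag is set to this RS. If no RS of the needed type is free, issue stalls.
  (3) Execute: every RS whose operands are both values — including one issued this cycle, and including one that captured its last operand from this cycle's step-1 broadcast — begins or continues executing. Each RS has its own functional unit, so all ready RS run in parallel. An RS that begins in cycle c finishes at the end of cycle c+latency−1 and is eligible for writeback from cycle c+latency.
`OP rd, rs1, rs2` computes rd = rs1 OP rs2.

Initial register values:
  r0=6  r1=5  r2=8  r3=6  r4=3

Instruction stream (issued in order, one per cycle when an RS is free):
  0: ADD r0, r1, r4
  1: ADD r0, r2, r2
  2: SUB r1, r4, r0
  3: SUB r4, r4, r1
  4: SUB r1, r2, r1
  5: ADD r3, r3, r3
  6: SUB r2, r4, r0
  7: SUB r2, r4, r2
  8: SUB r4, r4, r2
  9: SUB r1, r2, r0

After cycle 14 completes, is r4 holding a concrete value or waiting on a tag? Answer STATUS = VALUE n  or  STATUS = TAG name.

STATUS = VALUE 16

  c1: issue ADD r0<-Add1  regs: r0:Add1,r1:5,r2:8,r3:6,r4:3
  c2: issue ADD r0<-Add2  regs: r0:Add2,r1:5,r2:8,r3:6,r4:3
  c3: stall  regs: r0:Add2,r1:5,r2:8,r3:6,r4:3
  c4: CDB Add1=8; issue SUB r1<-Add1  regs: r0:Add2,r1:Add1,r2:8,r3:6,r4:3
  c5: CDB Add2=16; issue SUB r4<-Add2  regs: r0:16,r1:Add1,r2:8,r3:6,r4:Add2
  c6: stall  regs: r0:16,r1:Add1,r2:8,r3:6,r4:Add2
  c7: stall  regs: r0:16,r1:Add1,r2:8,r3:6,r4:Add2
  c8: CDB Add1=-13; issue SUB r1<-Add1  regs: r0:16,r1:Add1,r2:8,r3:6,r4:Add2
  c9: stall  regs: r0:16,r1:Add1,r2:8,r3:6,r4:Add2
  c10: stall  regs: r0:16,r1:Add1,r2:8,r3:6,r4:Add2
  c11: CDB Add1=21; issue ADD r3<-Add1  regs: r0:16,r1:21,r2:8,r3:Add1,r4:Add2
  c12: CDB Add2=16; issue SUB r2<-Add2  regs: r0:16,r1:21,r2:Add2,r3:Add1,r4:16
  c13: stall  regs: r0:16,r1:21,r2:Add2,r3:Add1,r4:16
  c14: CDB Add1=12; issue SUB r2<-Add1  regs: r0:16,r1:21,r2:Add1,r3:12,r4:16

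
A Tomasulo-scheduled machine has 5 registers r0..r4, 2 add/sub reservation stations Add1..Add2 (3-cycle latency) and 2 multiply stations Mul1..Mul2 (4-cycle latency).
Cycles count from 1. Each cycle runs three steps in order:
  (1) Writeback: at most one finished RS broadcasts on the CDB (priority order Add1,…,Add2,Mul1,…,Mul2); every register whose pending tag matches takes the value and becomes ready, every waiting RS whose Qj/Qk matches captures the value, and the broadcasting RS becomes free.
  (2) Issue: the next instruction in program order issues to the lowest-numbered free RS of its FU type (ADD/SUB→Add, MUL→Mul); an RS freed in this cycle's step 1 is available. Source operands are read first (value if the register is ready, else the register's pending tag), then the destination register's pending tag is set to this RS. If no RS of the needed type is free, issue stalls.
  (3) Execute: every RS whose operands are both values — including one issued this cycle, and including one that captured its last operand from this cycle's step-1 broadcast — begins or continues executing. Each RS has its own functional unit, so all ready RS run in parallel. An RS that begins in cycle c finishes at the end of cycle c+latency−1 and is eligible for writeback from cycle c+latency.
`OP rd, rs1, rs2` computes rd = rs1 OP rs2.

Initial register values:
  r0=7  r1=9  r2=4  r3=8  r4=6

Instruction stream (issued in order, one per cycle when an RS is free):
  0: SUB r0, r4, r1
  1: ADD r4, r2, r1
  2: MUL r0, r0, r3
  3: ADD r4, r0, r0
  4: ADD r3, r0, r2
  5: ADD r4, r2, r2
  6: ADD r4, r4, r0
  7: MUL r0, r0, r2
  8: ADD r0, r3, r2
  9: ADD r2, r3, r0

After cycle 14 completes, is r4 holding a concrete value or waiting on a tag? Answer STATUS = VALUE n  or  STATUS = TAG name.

cycle 1: issue SUB r0<-Add1 // r0:Add1,r1:9,r2:4,r3:8,r4:6
cycle 2: issue ADD r4<-Add2 // r0:Add1,r1:9,r2:4,r3:8,r4:Add2
cycle 3: issue MUL r0<-Mul1 // r0:Mul1,r1:9,r2:4,r3:8,r4:Add2
cycle 4: CDB Add1=-3; issue ADD r4<-Add1 // r0:Mul1,r1:9,r2:4,r3:8,r4:Add1
cycle 5: CDB Add2=13; issue ADD r3<-Add2 // r0:Mul1,r1:9,r2:4,r3:Add2,r4:Add1
cycle 6: stall // r0:Mul1,r1:9,r2:4,r3:Add2,r4:Add1
cycle 7: stall // r0:Mul1,r1:9,r2:4,r3:Add2,r4:Add1
cycle 8: CDB Mul1=-24; stall // r0:-24,r1:9,r2:4,r3:Add2,r4:Add1
cycle 9: stall // r0:-24,r1:9,r2:4,r3:Add2,r4:Add1
cycle 10: stall // r0:-24,r1:9,r2:4,r3:Add2,r4:Add1
cycle 11: CDB Add1=-48; issue ADD r4<-Add1 // r0:-24,r1:9,r2:4,r3:Add2,r4:Add1
cycle 12: CDB Add2=-20; issue ADD r4<-Add2 // r0:-24,r1:9,r2:4,r3:-20,r4:Add2
cycle 13: issue MUL r0<-Mul1 // r0:Mul1,r1:9,r2:4,r3:-20,r4:Add2
cycle 14: CDB Add1=8; issue ADD r0<-Add1 // r0:Add1,r1:9,r2:4,r3:-20,r4:Add2

STATUS = TAG Add2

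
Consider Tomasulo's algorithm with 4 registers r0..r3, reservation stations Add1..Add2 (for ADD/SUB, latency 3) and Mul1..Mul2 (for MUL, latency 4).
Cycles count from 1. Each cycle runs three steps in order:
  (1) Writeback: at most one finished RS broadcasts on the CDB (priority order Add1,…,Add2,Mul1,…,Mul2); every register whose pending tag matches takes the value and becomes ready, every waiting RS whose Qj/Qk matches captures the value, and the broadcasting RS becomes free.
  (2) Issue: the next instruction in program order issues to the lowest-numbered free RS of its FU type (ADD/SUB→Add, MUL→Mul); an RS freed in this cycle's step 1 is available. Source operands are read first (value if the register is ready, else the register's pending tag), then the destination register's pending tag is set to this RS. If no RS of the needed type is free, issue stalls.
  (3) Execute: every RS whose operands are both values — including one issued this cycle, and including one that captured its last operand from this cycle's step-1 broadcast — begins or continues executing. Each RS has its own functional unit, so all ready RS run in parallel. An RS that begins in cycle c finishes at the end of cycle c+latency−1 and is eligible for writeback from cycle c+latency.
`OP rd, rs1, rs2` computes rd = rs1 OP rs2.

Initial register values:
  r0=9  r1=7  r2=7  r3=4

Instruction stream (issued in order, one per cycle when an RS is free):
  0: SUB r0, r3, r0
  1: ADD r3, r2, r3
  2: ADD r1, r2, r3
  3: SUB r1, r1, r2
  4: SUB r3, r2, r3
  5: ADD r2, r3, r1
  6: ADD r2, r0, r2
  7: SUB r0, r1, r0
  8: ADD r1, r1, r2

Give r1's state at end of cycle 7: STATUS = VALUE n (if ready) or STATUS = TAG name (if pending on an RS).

STATUS = TAG Add2

c1: issue SUB r0<-Add1 | r0:Add1,r1:7,r2:7,r3:4
c2: issue ADD r3<-Add2 | r0:Add1,r1:7,r2:7,r3:Add2
c3: stall | r0:Add1,r1:7,r2:7,r3:Add2
c4: CDB Add1=-5; issue ADD r1<-Add1 | r0:-5,r1:Add1,r2:7,r3:Add2
c5: CDB Add2=11; issue SUB r1<-Add2 | r0:-5,r1:Add2,r2:7,r3:11
c6: stall | r0:-5,r1:Add2,r2:7,r3:11
c7: stall | r0:-5,r1:Add2,r2:7,r3:11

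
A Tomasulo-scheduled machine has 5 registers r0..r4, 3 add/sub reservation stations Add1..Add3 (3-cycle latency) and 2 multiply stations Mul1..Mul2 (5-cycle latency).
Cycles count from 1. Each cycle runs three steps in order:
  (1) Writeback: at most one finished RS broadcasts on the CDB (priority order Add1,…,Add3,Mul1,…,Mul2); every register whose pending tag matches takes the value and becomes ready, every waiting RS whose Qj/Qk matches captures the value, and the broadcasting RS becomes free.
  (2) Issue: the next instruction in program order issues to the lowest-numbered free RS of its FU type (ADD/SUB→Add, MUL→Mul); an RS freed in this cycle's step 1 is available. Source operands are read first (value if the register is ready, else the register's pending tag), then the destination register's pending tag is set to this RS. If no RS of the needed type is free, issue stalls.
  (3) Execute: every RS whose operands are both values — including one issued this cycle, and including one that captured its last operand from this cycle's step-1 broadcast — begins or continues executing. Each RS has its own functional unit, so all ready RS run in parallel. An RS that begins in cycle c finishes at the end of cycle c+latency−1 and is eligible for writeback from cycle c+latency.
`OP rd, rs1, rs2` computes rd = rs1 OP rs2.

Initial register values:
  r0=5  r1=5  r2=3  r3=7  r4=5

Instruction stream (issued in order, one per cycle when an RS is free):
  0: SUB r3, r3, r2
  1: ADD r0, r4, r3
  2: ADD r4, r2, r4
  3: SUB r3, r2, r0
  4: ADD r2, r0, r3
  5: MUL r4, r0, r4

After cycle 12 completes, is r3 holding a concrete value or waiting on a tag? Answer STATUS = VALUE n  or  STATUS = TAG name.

c1: issue SUB r3<-Add1 | r0:5,r1:5,r2:3,r3:Add1,r4:5
c2: issue ADD r0<-Add2 | r0:Add2,r1:5,r2:3,r3:Add1,r4:5
c3: issue ADD r4<-Add3 | r0:Add2,r1:5,r2:3,r3:Add1,r4:Add3
c4: CDB Add1=4; issue SUB r3<-Add1 | r0:Add2,r1:5,r2:3,r3:Add1,r4:Add3
c5: stall | r0:Add2,r1:5,r2:3,r3:Add1,r4:Add3
c6: CDB Add3=8; issue ADD r2<-Add3 | r0:Add2,r1:5,r2:Add3,r3:Add1,r4:8
c7: CDB Add2=9; issue MUL r4<-Mul1 | r0:9,r1:5,r2:Add3,r3:Add1,r4:Mul1
c8: - | r0:9,r1:5,r2:Add3,r3:Add1,r4:Mul1
c9: - | r0:9,r1:5,r2:Add3,r3:Add1,r4:Mul1
c10: CDB Add1=-6 | r0:9,r1:5,r2:Add3,r3:-6,r4:Mul1
c11: - | r0:9,r1:5,r2:Add3,r3:-6,r4:Mul1
c12: CDB Mul1=72 | r0:9,r1:5,r2:Add3,r3:-6,r4:72

STATUS = VALUE -6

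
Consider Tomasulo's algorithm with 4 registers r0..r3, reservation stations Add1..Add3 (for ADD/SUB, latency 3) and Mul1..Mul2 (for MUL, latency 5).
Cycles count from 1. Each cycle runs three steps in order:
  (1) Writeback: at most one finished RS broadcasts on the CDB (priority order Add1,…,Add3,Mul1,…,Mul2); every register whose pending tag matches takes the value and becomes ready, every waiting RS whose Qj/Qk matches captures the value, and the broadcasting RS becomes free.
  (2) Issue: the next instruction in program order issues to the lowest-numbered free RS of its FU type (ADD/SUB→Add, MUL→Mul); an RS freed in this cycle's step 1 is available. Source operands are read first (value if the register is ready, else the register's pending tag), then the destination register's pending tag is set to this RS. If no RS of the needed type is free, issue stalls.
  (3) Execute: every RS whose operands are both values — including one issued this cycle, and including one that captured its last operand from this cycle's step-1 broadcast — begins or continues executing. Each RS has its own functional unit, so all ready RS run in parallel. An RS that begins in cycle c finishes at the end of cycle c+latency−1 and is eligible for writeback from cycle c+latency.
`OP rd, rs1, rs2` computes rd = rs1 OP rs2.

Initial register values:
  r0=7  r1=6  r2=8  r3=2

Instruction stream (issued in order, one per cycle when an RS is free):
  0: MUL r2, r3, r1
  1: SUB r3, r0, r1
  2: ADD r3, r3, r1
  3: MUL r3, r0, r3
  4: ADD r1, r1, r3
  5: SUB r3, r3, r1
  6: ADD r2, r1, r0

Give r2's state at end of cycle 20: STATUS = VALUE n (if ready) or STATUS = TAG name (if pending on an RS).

STATUS = VALUE 62

cycle 1: issue MUL r2<-Mul1 // r0:7,r1:6,r2:Mul1,r3:2
cycle 2: issue SUB r3<-Add1 // r0:7,r1:6,r2:Mul1,r3:Add1
cycle 3: issue ADD r3<-Add2 // r0:7,r1:6,r2:Mul1,r3:Add2
cycle 4: issue MUL r3<-Mul2 // r0:7,r1:6,r2:Mul1,r3:Mul2
cycle 5: CDB Add1=1; issue ADD r1<-Add1 // r0:7,r1:Add1,r2:Mul1,r3:Mul2
cycle 6: CDB Mul1=12; issue SUB r3<-Add3 // r0:7,r1:Add1,r2:12,r3:Add3
cycle 7: stall // r0:7,r1:Add1,r2:12,r3:Add3
cycle 8: CDB Add2=7; issue ADD r2<-Add2 // r0:7,r1:Add1,r2:Add2,r3:Add3
cycle 9: - // r0:7,r1:Add1,r2:Add2,r3:Add3
cycle 10: - // r0:7,r1:Add1,r2:Add2,r3:Add3
cycle 11: - // r0:7,r1:Add1,r2:Add2,r3:Add3
cycle 12: - // r0:7,r1:Add1,r2:Add2,r3:Add3
cycle 13: CDB Mul2=49 // r0:7,r1:Add1,r2:Add2,r3:Add3
cycle 14: - // r0:7,r1:Add1,r2:Add2,r3:Add3
cycle 15: - // r0:7,r1:Add1,r2:Add2,r3:Add3
cycle 16: CDB Add1=55 // r0:7,r1:55,r2:Add2,r3:Add3
cycle 17: - // r0:7,r1:55,r2:Add2,r3:Add3
cycle 18: - // r0:7,r1:55,r2:Add2,r3:Add3
cycle 19: CDB Add2=62 // r0:7,r1:55,r2:62,r3:Add3
cycle 20: CDB Add3=-6 // r0:7,r1:55,r2:62,r3:-6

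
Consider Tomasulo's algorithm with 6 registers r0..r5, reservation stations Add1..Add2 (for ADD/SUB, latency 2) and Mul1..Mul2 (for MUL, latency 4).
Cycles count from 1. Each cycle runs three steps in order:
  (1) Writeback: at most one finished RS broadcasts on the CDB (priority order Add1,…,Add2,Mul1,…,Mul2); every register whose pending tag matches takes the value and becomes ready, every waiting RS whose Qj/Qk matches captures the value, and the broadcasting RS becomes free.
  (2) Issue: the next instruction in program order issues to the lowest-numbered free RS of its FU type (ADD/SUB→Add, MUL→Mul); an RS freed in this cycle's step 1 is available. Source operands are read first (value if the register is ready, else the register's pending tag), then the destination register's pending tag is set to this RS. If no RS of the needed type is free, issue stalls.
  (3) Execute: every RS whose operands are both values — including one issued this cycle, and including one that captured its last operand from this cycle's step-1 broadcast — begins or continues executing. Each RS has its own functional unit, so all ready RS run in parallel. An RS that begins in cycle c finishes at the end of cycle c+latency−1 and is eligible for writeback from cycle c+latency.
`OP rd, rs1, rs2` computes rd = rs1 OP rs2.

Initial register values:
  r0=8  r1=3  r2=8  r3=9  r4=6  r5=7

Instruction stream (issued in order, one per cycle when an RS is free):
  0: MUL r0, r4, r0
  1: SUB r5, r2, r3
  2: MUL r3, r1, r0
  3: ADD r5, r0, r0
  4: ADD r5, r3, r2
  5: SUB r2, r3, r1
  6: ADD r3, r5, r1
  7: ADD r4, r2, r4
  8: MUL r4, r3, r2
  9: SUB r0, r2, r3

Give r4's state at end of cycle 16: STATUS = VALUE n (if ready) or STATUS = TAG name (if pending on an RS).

cycle 1: issue MUL r0<-Mul1 // r0:Mul1,r1:3,r2:8,r3:9,r4:6,r5:7
cycle 2: issue SUB r5<-Add1 // r0:Mul1,r1:3,r2:8,r3:9,r4:6,r5:Add1
cycle 3: issue MUL r3<-Mul2 // r0:Mul1,r1:3,r2:8,r3:Mul2,r4:6,r5:Add1
cycle 4: CDB Add1=-1; issue ADD r5<-Add1 // r0:Mul1,r1:3,r2:8,r3:Mul2,r4:6,r5:Add1
cycle 5: CDB Mul1=48; issue ADD r5<-Add2 // r0:48,r1:3,r2:8,r3:Mul2,r4:6,r5:Add2
cycle 6: stall // r0:48,r1:3,r2:8,r3:Mul2,r4:6,r5:Add2
cycle 7: CDB Add1=96; issue SUB r2<-Add1 // r0:48,r1:3,r2:Add1,r3:Mul2,r4:6,r5:Add2
cycle 8: stall // r0:48,r1:3,r2:Add1,r3:Mul2,r4:6,r5:Add2
cycle 9: CDB Mul2=144; stall // r0:48,r1:3,r2:Add1,r3:144,r4:6,r5:Add2
cycle 10: stall // r0:48,r1:3,r2:Add1,r3:144,r4:6,r5:Add2
cycle 11: CDB Add1=141; issue ADD r3<-Add1 // r0:48,r1:3,r2:141,r3:Add1,r4:6,r5:Add2
cycle 12: CDB Add2=152; issue ADD r4<-Add2 // r0:48,r1:3,r2:141,r3:Add1,r4:Add2,r5:152
cycle 13: issue MUL r4<-Mul1 // r0:48,r1:3,r2:141,r3:Add1,r4:Mul1,r5:152
cycle 14: CDB Add1=155; issue SUB r0<-Add1 // r0:Add1,r1:3,r2:141,r3:155,r4:Mul1,r5:152
cycle 15: CDB Add2=147 // r0:Add1,r1:3,r2:141,r3:155,r4:Mul1,r5:152
cycle 16: CDB Add1=-14 // r0:-14,r1:3,r2:141,r3:155,r4:Mul1,r5:152

STATUS = TAG Mul1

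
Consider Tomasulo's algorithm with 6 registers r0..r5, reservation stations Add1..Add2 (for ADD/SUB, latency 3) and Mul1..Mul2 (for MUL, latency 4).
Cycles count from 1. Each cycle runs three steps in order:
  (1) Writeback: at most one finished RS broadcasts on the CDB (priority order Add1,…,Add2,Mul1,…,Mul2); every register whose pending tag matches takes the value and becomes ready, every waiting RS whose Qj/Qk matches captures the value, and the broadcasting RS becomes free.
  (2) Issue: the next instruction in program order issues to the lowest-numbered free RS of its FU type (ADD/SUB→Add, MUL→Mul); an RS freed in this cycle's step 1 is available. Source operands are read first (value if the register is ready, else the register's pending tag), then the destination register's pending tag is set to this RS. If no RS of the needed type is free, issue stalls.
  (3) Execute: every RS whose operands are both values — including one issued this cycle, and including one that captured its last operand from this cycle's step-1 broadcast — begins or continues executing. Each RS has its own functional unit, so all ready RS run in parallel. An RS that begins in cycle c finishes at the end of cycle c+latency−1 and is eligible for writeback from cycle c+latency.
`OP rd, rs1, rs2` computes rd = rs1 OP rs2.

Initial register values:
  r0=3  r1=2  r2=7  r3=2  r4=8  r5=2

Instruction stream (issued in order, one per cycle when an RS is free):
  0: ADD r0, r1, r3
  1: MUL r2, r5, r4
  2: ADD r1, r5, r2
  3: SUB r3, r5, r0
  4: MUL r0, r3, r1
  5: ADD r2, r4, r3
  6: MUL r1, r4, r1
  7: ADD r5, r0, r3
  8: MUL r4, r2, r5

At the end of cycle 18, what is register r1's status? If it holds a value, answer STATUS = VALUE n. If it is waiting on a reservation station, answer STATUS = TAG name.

STATUS = VALUE 144

cycle 1: issue ADD r0<-Add1 // r0:Add1,r1:2,r2:7,r3:2,r4:8,r5:2
cycle 2: issue MUL r2<-Mul1 // r0:Add1,r1:2,r2:Mul1,r3:2,r4:8,r5:2
cycle 3: issue ADD r1<-Add2 // r0:Add1,r1:Add2,r2:Mul1,r3:2,r4:8,r5:2
cycle 4: CDB Add1=4; issue SUB r3<-Add1 // r0:4,r1:Add2,r2:Mul1,r3:Add1,r4:8,r5:2
cycle 5: issue MUL r0<-Mul2 // r0:Mul2,r1:Add2,r2:Mul1,r3:Add1,r4:8,r5:2
cycle 6: CDB Mul1=16; stall // r0:Mul2,r1:Add2,r2:16,r3:Add1,r4:8,r5:2
cycle 7: CDB Add1=-2; issue ADD r2<-Add1 // r0:Mul2,r1:Add2,r2:Add1,r3:-2,r4:8,r5:2
cycle 8: issue MUL r1<-Mul1 // r0:Mul2,r1:Mul1,r2:Add1,r3:-2,r4:8,r5:2
cycle 9: CDB Add2=18; issue ADD r5<-Add2 // r0:Mul2,r1:Mul1,r2:Add1,r3:-2,r4:8,r5:Add2
cycle 10: CDB Add1=6; stall // r0:Mul2,r1:Mul1,r2:6,r3:-2,r4:8,r5:Add2
cycle 11: stall // r0:Mul2,r1:Mul1,r2:6,r3:-2,r4:8,r5:Add2
cycle 12: stall // r0:Mul2,r1:Mul1,r2:6,r3:-2,r4:8,r5:Add2
cycle 13: CDB Mul1=144; issue MUL r4<-Mul1 // r0:Mul2,r1:144,r2:6,r3:-2,r4:Mul1,r5:Add2
cycle 14: CDB Mul2=-36 // r0:-36,r1:144,r2:6,r3:-2,r4:Mul1,r5:Add2
cycle 15: - // r0:-36,r1:144,r2:6,r3:-2,r4:Mul1,r5:Add2
cycle 16: - // r0:-36,r1:144,r2:6,r3:-2,r4:Mul1,r5:Add2
cycle 17: CDB Add2=-38 // r0:-36,r1:144,r2:6,r3:-2,r4:Mul1,r5:-38
cycle 18: - // r0:-36,r1:144,r2:6,r3:-2,r4:Mul1,r5:-38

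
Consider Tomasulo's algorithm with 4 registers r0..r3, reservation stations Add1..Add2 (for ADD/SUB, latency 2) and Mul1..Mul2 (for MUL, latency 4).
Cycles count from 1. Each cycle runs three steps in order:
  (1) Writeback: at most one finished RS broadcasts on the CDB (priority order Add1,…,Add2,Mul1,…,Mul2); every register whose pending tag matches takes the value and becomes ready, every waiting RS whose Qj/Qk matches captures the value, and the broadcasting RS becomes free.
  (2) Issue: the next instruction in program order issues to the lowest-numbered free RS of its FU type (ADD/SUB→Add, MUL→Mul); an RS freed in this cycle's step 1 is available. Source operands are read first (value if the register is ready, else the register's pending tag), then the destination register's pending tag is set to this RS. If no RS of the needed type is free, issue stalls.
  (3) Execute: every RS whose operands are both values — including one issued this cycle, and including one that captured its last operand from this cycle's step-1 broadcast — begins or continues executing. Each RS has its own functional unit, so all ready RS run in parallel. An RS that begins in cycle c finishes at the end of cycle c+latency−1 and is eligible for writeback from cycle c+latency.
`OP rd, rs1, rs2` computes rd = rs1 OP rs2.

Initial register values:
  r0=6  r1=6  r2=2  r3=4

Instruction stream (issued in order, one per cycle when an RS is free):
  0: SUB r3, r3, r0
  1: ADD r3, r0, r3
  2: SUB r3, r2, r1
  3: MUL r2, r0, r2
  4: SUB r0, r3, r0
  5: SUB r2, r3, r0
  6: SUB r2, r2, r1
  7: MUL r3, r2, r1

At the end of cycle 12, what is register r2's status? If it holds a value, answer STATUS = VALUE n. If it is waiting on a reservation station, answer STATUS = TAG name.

STATUS = VALUE 0

c1: issue SUB r3<-Add1 | r0:6,r1:6,r2:2,r3:Add1
c2: issue ADD r3<-Add2 | r0:6,r1:6,r2:2,r3:Add2
c3: CDB Add1=-2; issue SUB r3<-Add1 | r0:6,r1:6,r2:2,r3:Add1
c4: issue MUL r2<-Mul1 | r0:6,r1:6,r2:Mul1,r3:Add1
c5: CDB Add1=-4; issue SUB r0<-Add1 | r0:Add1,r1:6,r2:Mul1,r3:-4
c6: CDB Add2=4; issue SUB r2<-Add2 | r0:Add1,r1:6,r2:Add2,r3:-4
c7: CDB Add1=-10; issue SUB r2<-Add1 | r0:-10,r1:6,r2:Add1,r3:-4
c8: CDB Mul1=12; issue MUL r3<-Mul1 | r0:-10,r1:6,r2:Add1,r3:Mul1
c9: CDB Add2=6 | r0:-10,r1:6,r2:Add1,r3:Mul1
c10: - | r0:-10,r1:6,r2:Add1,r3:Mul1
c11: CDB Add1=0 | r0:-10,r1:6,r2:0,r3:Mul1
c12: - | r0:-10,r1:6,r2:0,r3:Mul1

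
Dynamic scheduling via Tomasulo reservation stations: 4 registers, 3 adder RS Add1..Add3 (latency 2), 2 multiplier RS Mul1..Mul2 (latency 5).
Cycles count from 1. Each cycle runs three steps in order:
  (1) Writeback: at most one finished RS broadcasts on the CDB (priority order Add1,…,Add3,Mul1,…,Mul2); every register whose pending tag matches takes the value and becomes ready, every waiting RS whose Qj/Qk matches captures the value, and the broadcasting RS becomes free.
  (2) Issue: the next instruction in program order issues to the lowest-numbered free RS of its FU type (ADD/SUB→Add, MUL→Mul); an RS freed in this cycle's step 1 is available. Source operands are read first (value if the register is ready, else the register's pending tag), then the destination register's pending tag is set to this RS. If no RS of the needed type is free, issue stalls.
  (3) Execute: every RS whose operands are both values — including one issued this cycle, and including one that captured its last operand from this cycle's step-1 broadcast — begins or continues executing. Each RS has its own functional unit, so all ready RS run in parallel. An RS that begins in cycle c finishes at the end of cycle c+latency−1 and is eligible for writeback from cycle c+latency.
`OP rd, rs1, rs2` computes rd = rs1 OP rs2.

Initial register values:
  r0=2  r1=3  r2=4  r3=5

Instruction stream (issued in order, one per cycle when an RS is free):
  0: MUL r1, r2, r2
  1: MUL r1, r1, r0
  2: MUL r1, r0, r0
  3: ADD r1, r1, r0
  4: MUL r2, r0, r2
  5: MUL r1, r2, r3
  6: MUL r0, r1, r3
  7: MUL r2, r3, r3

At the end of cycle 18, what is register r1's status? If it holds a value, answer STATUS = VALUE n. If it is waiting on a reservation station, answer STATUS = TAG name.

  c1: issue MUL r1<-Mul1  regs: r0:2,r1:Mul1,r2:4,r3:5
  c2: issue MUL r1<-Mul2  regs: r0:2,r1:Mul2,r2:4,r3:5
  c3: stall  regs: r0:2,r1:Mul2,r2:4,r3:5
  c4: stall  regs: r0:2,r1:Mul2,r2:4,r3:5
  c5: stall  regs: r0:2,r1:Mul2,r2:4,r3:5
  c6: CDB Mul1=16; issue MUL r1<-Mul1  regs: r0:2,r1:Mul1,r2:4,r3:5
  c7: issue ADD r1<-Add1  regs: r0:2,r1:Add1,r2:4,r3:5
  c8: stall  regs: r0:2,r1:Add1,r2:4,r3:5
  c9: stall  regs: r0:2,r1:Add1,r2:4,r3:5
  c10: stall  regs: r0:2,r1:Add1,r2:4,r3:5
  c11: CDB Mul1=4; issue MUL r2<-Mul1  regs: r0:2,r1:Add1,r2:Mul1,r3:5
  c12: CDB Mul2=32; issue MUL r1<-Mul2  regs: r0:2,r1:Mul2,r2:Mul1,r3:5
  c13: CDB Add1=6; stall  regs: r0:2,r1:Mul2,r2:Mul1,r3:5
  c14: stall  regs: r0:2,r1:Mul2,r2:Mul1,r3:5
  c15: stall  regs: r0:2,r1:Mul2,r2:Mul1,r3:5
  c16: CDB Mul1=8; issue MUL r0<-Mul1  regs: r0:Mul1,r1:Mul2,r2:8,r3:5
  c17: stall  regs: r0:Mul1,r1:Mul2,r2:8,r3:5
  c18: stall  regs: r0:Mul1,r1:Mul2,r2:8,r3:5

STATUS = TAG Mul2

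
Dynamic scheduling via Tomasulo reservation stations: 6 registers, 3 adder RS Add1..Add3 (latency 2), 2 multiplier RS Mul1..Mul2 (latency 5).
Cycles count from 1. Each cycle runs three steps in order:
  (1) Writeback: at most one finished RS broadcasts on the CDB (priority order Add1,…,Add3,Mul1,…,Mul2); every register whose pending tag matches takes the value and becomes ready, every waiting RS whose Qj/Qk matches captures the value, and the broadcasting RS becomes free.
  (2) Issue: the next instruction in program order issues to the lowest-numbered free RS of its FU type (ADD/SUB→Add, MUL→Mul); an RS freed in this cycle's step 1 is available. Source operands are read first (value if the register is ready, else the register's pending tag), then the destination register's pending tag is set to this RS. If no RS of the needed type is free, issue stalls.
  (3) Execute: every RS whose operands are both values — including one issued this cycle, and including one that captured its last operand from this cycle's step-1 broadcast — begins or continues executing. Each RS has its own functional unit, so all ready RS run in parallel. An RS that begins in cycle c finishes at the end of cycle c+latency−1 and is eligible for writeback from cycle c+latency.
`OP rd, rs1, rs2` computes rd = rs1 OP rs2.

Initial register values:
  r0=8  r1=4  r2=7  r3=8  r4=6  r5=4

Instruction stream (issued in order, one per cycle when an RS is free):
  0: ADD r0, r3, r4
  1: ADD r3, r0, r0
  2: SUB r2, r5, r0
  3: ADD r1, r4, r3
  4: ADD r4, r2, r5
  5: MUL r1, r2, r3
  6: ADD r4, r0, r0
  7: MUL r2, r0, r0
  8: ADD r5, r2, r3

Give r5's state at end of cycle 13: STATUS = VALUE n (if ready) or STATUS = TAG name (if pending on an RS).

STATUS = TAG Add1

  c1: issue ADD r0<-Add1  regs: r0:Add1,r1:4,r2:7,r3:8,r4:6,r5:4
  c2: issue ADD r3<-Add2  regs: r0:Add1,r1:4,r2:7,r3:Add2,r4:6,r5:4
  c3: CDB Add1=14; issue SUB r2<-Add1  regs: r0:14,r1:4,r2:Add1,r3:Add2,r4:6,r5:4
  c4: issue ADD r1<-Add3  regs: r0:14,r1:Add3,r2:Add1,r3:Add2,r4:6,r5:4
  c5: CDB Add1=-10; issue ADD r4<-Add1  regs: r0:14,r1:Add3,r2:-10,r3:Add2,r4:Add1,r5:4
  c6: CDB Add2=28; issue MUL r1<-Mul1  regs: r0:14,r1:Mul1,r2:-10,r3:28,r4:Add1,r5:4
  c7: CDB Add1=-6; issue ADD r4<-Add1  regs: r0:14,r1:Mul1,r2:-10,r3:28,r4:Add1,r5:4
  c8: CDB Add3=34; issue MUL r2<-Mul2  regs: r0:14,r1:Mul1,r2:Mul2,r3:28,r4:Add1,r5:4
  c9: CDB Add1=28; issue ADD r5<-Add1  regs: r0:14,r1:Mul1,r2:Mul2,r3:28,r4:28,r5:Add1
  c10: -  regs: r0:14,r1:Mul1,r2:Mul2,r3:28,r4:28,r5:Add1
  c11: CDB Mul1=-280  regs: r0:14,r1:-280,r2:Mul2,r3:28,r4:28,r5:Add1
  c12: -  regs: r0:14,r1:-280,r2:Mul2,r3:28,r4:28,r5:Add1
  c13: CDB Mul2=196  regs: r0:14,r1:-280,r2:196,r3:28,r4:28,r5:Add1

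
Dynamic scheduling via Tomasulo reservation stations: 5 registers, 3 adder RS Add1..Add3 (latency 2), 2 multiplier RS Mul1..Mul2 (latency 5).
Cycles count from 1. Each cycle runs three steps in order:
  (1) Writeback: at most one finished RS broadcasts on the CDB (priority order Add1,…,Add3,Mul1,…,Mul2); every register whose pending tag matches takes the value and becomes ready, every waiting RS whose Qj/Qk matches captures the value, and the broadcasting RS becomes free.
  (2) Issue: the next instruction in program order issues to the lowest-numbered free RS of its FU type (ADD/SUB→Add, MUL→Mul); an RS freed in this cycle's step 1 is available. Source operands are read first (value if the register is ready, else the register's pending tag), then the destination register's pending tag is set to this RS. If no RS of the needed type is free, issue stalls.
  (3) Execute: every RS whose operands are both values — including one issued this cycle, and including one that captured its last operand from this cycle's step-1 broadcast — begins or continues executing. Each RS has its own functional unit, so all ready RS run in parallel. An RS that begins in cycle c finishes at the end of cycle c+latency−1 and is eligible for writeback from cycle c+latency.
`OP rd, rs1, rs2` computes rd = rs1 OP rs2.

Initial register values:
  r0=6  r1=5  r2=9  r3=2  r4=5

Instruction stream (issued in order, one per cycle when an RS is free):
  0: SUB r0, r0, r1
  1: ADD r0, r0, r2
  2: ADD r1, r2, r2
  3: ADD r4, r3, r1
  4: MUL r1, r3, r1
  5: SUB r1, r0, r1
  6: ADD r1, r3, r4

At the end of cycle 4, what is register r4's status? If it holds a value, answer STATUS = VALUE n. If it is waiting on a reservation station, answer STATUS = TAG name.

STATUS = TAG Add3

  c1: issue SUB r0<-Add1  regs: r0:Add1,r1:5,r2:9,r3:2,r4:5
  c2: issue ADD r0<-Add2  regs: r0:Add2,r1:5,r2:9,r3:2,r4:5
  c3: CDB Add1=1; issue ADD r1<-Add1  regs: r0:Add2,r1:Add1,r2:9,r3:2,r4:5
  c4: issue ADD r4<-Add3  regs: r0:Add2,r1:Add1,r2:9,r3:2,r4:Add3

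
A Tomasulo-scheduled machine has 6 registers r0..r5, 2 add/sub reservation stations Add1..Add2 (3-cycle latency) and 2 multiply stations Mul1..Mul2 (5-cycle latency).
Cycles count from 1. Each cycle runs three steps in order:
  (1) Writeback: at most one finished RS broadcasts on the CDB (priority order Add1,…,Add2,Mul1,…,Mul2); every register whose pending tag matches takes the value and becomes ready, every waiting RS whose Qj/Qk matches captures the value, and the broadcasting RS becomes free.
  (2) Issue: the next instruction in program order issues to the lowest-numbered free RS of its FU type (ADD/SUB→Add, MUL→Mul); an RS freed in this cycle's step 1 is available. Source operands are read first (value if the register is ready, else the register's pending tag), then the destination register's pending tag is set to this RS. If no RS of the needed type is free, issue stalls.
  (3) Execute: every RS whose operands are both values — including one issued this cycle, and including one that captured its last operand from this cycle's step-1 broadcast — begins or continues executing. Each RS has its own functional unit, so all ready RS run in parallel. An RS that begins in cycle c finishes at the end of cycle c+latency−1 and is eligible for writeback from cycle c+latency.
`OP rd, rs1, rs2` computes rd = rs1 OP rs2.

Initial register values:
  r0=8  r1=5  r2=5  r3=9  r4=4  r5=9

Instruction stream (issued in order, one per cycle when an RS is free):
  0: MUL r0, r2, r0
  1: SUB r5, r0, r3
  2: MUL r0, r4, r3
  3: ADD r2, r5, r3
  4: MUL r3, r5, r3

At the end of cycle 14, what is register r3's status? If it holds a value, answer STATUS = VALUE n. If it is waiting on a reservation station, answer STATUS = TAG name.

STATUS = VALUE 279

c1: issue MUL r0<-Mul1 | r0:Mul1,r1:5,r2:5,r3:9,r4:4,r5:9
c2: issue SUB r5<-Add1 | r0:Mul1,r1:5,r2:5,r3:9,r4:4,r5:Add1
c3: issue MUL r0<-Mul2 | r0:Mul2,r1:5,r2:5,r3:9,r4:4,r5:Add1
c4: issue ADD r2<-Add2 | r0:Mul2,r1:5,r2:Add2,r3:9,r4:4,r5:Add1
c5: stall | r0:Mul2,r1:5,r2:Add2,r3:9,r4:4,r5:Add1
c6: CDB Mul1=40; issue MUL r3<-Mul1 | r0:Mul2,r1:5,r2:Add2,r3:Mul1,r4:4,r5:Add1
c7: - | r0:Mul2,r1:5,r2:Add2,r3:Mul1,r4:4,r5:Add1
c8: CDB Mul2=36 | r0:36,r1:5,r2:Add2,r3:Mul1,r4:4,r5:Add1
c9: CDB Add1=31 | r0:36,r1:5,r2:Add2,r3:Mul1,r4:4,r5:31
c10: - | r0:36,r1:5,r2:Add2,r3:Mul1,r4:4,r5:31
c11: - | r0:36,r1:5,r2:Add2,r3:Mul1,r4:4,r5:31
c12: CDB Add2=40 | r0:36,r1:5,r2:40,r3:Mul1,r4:4,r5:31
c13: - | r0:36,r1:5,r2:40,r3:Mul1,r4:4,r5:31
c14: CDB Mul1=279 | r0:36,r1:5,r2:40,r3:279,r4:4,r5:31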